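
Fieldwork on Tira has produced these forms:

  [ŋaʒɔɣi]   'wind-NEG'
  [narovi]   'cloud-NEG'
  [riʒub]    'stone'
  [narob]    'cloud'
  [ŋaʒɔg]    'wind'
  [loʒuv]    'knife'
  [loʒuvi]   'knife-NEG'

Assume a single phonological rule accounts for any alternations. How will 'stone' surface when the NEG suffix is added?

[riʒuvi]

In [narob] and [narovi] the final segment of 'cloud' alternates: [b] ~ [v].
Compare 'knife', with invariant [v] in [loʒuv] and [loʒuvi]: an analysis with underlying /v/ and a rule producing [b] in isolation would wrongly predict alternation here too.
The underlying segment must be /b/; voiced stops become fricatives between vowels, yielding [v] there.
The one attested form of 'stone', [riʒub], shows underlying /riʒub/. Applying the same rule between vowels gives [riʒuvi].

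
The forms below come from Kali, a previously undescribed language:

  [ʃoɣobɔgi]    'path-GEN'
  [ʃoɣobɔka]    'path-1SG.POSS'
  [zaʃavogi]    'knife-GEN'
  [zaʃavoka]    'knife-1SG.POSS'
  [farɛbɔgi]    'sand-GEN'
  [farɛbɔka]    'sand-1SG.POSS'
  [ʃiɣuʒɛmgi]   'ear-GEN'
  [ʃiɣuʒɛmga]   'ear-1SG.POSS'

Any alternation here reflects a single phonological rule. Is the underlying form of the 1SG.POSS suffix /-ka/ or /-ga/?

/-ka/

The 1SG.POSS morpheme has two allomorphs, [-ga] and [-ka].
By contrast the GEN suffix keeps its initial [g] throughout — that segment must be underlying.
So the underlying form is /-ka/, and voiceless stops become voiced after a nasal.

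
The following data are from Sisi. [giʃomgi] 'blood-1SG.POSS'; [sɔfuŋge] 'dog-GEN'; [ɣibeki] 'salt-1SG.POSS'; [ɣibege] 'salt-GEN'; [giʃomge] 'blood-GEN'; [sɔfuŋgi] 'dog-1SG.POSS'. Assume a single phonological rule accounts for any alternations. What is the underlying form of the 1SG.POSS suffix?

/-ki/

The 1SG.POSS morpheme has two allomorphs, [-gi] and [-ki].
By contrast the GEN suffix keeps its initial [g] throughout — that segment must be underlying.
So the underlying form is /-ki/, and voiceless stops become voiced after a nasal.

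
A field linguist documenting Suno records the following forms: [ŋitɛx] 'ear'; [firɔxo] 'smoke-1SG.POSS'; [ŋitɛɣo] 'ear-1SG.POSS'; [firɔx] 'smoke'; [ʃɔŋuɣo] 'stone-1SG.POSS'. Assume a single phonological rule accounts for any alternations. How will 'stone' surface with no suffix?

In [ŋitɛɣo] and [ŋitɛx] the final segment of 'ear' alternates: [ɣ] ~ [x].
If /x/ were underlying and a rule turned it into [ɣ] before the 1SG.POSS suffix, 'smoke' would also alternate; but it has [x] in both [firɔxo] and [firɔx].
The alternation reflects word-final obstruent devoicing: voiced obstruents become voiceless word-finally. /ɣ/ is underlying.
The one attested form of 'stone', [ʃɔŋuɣo], shows underlying /ʃɔŋuɣ/. Applying the same rule word-finally gives [ʃɔŋux].

[ʃɔŋux]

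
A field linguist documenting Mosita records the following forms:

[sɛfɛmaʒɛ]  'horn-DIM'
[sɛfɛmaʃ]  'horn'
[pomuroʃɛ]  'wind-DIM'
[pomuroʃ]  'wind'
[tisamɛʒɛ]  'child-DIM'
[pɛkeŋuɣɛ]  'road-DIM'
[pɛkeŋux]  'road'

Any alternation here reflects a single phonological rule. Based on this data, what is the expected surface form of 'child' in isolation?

[tisamɛʃ]

'horn' shows [ʒ] ~ [ʃ] at the end of the stem ([sɛfɛmaʒɛ] vs [sɛfɛmaʃ]).
Compare 'wind', with invariant [ʃ] in [pomuroʃɛ] and [pomuroʃ]: an analysis with underlying /ʃ/ and a rule producing [ʒ] before the DIM suffix would wrongly predict alternation here too.
The underlying segment must be /ʒ/; voiced obstruents become voiceless word-finally, yielding [ʃ] there.
The one attested form of 'child', [tisamɛʒɛ], shows underlying /tisamɛʒ/. Applying the same rule word-finally gives [tisamɛʃ].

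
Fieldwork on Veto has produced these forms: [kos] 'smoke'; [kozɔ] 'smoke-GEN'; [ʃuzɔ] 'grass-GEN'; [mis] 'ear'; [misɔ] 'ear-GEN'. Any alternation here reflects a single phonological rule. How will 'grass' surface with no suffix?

The root 'smoke' surfaces as [kozɔ] and [kos], with a stem-final [z] ~ [s] alternation.
The stem 'ear' ([misɔ], [mis]) shows [s] unchanged in both environments, so [s] cannot be basic with [z] derived before the GEN suffix.
The alternation reflects word-final obstruent devoicing: voiced obstruents become voiceless word-finally. /z/ is underlying.
From [ʃuzɔ] the stem 'grass' is /ʃuz/; word-finally this yields [ʃus].

[ʃus]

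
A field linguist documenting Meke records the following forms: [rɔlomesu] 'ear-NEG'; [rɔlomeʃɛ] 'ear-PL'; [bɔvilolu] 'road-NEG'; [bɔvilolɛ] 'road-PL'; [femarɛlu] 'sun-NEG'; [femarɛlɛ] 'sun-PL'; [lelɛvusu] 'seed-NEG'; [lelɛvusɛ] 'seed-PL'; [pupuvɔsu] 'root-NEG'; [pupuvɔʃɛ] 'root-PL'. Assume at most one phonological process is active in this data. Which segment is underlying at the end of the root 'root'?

The root 'root' surfaces as [pupuvɔsu] and [pupuvɔʃɛ], with a stem-final [s] ~ [ʃ] alternation.
But 'seed' keeps [s] in both environments ([lelɛvusu], [lelɛvusɛ]), so there is no rule changing /s/ to [ʃ] before the PL suffix.
So /ʃ/ is underlying, and a rule of depalatalization — palato-alveolar /ʃ/ becomes [s] when no front vowel follows — gives [s].

/ʃ/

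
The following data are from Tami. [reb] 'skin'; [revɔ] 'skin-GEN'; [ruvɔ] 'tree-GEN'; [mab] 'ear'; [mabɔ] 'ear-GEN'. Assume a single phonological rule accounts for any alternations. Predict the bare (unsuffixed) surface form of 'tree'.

[rub]

The root 'skin' surfaces as [reb] and [revɔ], with a stem-final [b] ~ [v] alternation.
If /b/ were underlying and a rule turned it into [v] before the GEN suffix, 'ear' would also alternate; but it has [b] in both [mab] and [mabɔ].
The underlying segment must be /v/; voiced fricatives become stops word-finally, yielding [b] there.
The one attested form of 'tree', [ruvɔ], shows underlying /ruv/. Applying the same rule word-finally gives [rub].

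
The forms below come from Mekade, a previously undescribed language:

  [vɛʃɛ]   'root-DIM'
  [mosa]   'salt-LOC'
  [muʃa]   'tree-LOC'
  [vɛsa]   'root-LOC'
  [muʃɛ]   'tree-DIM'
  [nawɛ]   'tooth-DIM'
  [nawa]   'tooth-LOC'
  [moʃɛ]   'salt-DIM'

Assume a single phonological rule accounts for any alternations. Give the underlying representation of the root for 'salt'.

/mos/

The root 'salt' surfaces as [mosa] and [moʃɛ], with a stem-final [s] ~ [ʃ] alternation.
If /ʃ/ were underlying and a rule turned it into [s] before the LOC suffix, 'tree' would also alternate; but it has [ʃ] in both [muʃa] and [muʃɛ].
So /s/ is underlying, and a rule of palatalization before a front vowel — /s/ becomes palato-alveolar [ʃ] before a front vowel — gives [ʃ].
Hence 'salt' is /mos/ underlyingly.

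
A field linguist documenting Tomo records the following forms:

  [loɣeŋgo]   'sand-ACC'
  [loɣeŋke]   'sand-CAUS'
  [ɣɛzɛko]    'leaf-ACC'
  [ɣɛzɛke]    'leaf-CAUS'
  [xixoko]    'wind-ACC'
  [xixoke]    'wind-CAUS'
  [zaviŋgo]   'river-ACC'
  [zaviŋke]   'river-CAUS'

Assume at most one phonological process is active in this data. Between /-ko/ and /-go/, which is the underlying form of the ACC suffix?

/-go/

The ACC morpheme has two allomorphs, [-go] and [-ko].
The CAUS suffix, which begins with [k], is invariant after every stem; so [k] is not altered by any rule here.
So the underlying form is /-go/, and voiced stops become voiceless after a vowel.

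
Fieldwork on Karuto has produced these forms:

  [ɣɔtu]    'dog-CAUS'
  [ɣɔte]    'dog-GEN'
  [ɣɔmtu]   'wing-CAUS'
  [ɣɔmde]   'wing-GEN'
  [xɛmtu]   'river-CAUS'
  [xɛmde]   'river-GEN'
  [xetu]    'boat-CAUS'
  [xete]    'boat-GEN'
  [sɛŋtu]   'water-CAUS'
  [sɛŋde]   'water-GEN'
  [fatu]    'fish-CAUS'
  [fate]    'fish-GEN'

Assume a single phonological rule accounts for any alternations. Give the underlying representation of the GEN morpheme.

The GEN morpheme has two allomorphs, [-de] and [-te].
By contrast the CAUS suffix keeps its initial [t] throughout — that segment must be underlying.
So the underlying form is /-de/, and voiced stops become voiceless after a vowel.

/-de/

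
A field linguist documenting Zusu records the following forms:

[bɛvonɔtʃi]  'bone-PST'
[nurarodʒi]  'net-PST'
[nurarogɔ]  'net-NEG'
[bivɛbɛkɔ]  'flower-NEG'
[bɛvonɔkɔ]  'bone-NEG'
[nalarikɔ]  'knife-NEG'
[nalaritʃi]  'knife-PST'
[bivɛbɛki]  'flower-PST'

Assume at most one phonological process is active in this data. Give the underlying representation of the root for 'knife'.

/nalaritʃ/

'knife' shows [tʃ] ~ [k] at the end of the stem ([nalaritʃi] vs [nalarikɔ]).
Compare 'flower', with invariant [k] in [bivɛbɛki] and [bivɛbɛkɔ]: an analysis with underlying /k/ and a rule producing [tʃ] before the PST suffix would wrongly predict alternation here too.
So /tʃ/ is underlying, and a rule of depalatalization — palato-alveolar /tʃ/ and /dʒ/ become [k] and [g] when no front vowel follows — gives [k].
Hence 'knife' is /nalaritʃ/ underlyingly.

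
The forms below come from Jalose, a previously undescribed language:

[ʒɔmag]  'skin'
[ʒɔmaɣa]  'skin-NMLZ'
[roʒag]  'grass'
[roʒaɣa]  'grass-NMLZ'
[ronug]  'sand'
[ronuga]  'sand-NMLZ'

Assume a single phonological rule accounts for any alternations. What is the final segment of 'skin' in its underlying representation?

In [ʒɔmag] and [ʒɔmaɣa] the final segment of 'skin' alternates: [g] ~ [ɣ].
But 'sand' keeps [g] in both environments ([ronug], [ronuga]), so there is no rule changing /g/ to [ɣ] before the NMLZ suffix.
So /ɣ/ is underlying, and a rule of word-final hardening — voiced fricatives become stops word-finally — gives [g].

/ɣ/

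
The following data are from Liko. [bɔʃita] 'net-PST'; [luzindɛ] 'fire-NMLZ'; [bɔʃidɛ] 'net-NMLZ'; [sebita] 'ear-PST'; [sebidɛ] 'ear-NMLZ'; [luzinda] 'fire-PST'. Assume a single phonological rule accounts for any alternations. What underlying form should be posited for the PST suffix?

The PST morpheme has two allomorphs, [-da] and [-ta].
By contrast the NMLZ suffix keeps its initial [d] throughout — that segment must be underlying.
So the underlying form is /-ta/, and voiceless stops become voiced after a nasal.

/-ta/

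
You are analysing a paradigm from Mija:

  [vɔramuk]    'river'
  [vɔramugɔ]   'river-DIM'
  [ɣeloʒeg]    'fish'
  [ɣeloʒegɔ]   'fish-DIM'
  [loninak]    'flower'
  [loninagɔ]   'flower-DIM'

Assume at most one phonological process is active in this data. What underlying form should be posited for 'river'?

/vɔramuk/

In [vɔramuk] and [vɔramugɔ] the final segment of 'river' alternates: [k] ~ [g].
The stem 'fish' ([ɣeloʒeg], [ɣeloʒegɔ]) shows [g] unchanged in both environments, so [g] cannot be basic with [k] derived in isolation.
So /k/ is underlying, and a rule of intervocalic voicing — voiceless stops become voiced between vowels — gives [g].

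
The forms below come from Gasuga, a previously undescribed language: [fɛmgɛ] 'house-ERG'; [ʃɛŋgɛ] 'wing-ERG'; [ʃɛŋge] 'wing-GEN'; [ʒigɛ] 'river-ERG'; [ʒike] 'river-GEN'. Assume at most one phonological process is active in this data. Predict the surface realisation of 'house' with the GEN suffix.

The GEN suffix surfaces as [-ge] and [-ke], depending on the final segment of the stem.
By contrast the ERG suffix keeps its initial [g] throughout — that segment must be underlying.
So the underlying form is /-ke/, and voiceless stops become voiced after a nasal.
After 'house', which ends in a nasal, the suffix surfaces as [-ge], giving [fɛmge].

[fɛmge]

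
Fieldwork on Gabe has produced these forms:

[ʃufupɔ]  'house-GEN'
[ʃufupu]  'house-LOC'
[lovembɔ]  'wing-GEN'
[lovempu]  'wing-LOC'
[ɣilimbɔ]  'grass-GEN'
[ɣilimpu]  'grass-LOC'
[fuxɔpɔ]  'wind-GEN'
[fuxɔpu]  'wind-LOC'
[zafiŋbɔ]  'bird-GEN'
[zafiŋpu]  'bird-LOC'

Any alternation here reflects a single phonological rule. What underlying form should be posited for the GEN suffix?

/-bɔ/

The GEN suffix surfaces as [-bɔ] and [-pɔ], depending on the final segment of the stem.
By contrast the LOC suffix keeps its initial [p] throughout — that segment must be underlying.
The GEN suffix is therefore /-bɔ/ underlyingly, with post-vocalic devoicing: voiced stops become voiceless after a vowel.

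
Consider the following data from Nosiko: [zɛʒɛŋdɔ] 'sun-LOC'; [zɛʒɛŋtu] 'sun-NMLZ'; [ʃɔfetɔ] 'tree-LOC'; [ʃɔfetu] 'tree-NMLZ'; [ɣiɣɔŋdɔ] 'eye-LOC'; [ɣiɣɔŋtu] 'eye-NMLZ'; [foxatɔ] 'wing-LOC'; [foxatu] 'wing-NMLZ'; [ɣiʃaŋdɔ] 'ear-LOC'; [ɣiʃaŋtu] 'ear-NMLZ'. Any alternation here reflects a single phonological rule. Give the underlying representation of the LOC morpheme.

/-dɔ/

The LOC morpheme has two allomorphs, [-dɔ] and [-tɔ].
By contrast the NMLZ suffix keeps its initial [t] throughout — that segment must be underlying.
The LOC suffix is therefore /-dɔ/ underlyingly, with post-vocalic devoicing: voiced stops become voiceless after a vowel.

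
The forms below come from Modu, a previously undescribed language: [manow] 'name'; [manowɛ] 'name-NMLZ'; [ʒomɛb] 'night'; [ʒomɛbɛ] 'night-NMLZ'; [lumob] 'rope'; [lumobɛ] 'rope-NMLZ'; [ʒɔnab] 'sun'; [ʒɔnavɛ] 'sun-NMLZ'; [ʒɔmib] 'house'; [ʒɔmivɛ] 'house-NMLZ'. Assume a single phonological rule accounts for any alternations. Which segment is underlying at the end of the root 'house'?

'house' shows [b] ~ [v] at the end of the stem ([ʒɔmib] vs [ʒɔmivɛ]).
If /b/ were underlying and a rule turned it into [v] before the NMLZ suffix, 'night' would also alternate; but it has [b] in both [ʒomɛb] and [ʒomɛbɛ].
So /v/ is underlying, and a rule of word-final hardening — voiced fricatives become stops word-finally — gives [b].

/v/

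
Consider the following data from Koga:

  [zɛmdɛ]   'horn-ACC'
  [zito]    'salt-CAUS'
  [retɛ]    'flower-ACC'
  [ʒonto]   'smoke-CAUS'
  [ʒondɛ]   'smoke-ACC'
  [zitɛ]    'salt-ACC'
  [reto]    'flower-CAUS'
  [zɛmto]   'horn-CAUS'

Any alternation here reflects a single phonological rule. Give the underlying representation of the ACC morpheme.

/-dɛ/

The ACC suffix surfaces as [-dɛ] and [-tɛ], depending on the final segment of the stem.
By contrast the CAUS suffix keeps its initial [t] throughout — that segment must be underlying.
The ACC suffix is therefore /-dɛ/ underlyingly, with post-vocalic devoicing: voiced stops become voiceless after a vowel.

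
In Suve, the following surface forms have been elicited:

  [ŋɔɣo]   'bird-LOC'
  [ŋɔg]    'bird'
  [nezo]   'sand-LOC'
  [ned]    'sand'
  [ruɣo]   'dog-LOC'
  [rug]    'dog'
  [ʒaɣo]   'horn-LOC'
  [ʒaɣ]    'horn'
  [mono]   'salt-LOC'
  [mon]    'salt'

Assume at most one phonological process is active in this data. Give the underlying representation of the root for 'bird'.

The root 'bird' surfaces as [ŋɔɣo] and [ŋɔg], with a stem-final [ɣ] ~ [g] alternation.
The stem 'horn' ([ʒaɣo], [ʒaɣ]) shows [ɣ] unchanged in both environments, so [ɣ] cannot be basic with [g] derived in isolation.
The underlying segment must be /g/; voiced stops become fricatives between vowels, yielding [ɣ] there.

/ŋɔg/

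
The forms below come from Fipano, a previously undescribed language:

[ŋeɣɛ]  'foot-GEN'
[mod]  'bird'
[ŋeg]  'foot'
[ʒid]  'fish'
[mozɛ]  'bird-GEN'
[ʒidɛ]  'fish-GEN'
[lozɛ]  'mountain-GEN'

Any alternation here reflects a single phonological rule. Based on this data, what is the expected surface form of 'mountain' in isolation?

[lod]

The stem for 'bird' ends in [d] in [mod] but [z] in [mozɛ].
If /d/ were underlying and a rule turned it into [z] before the GEN suffix, 'fish' would also alternate; but it has [d] in both [ʒid] and [ʒidɛ].
The alternation reflects word-final hardening: voiced fricatives become stops word-finally. /z/ is underlying.
The one attested form of 'mountain', [lozɛ], shows underlying /loz/. Applying the same rule word-finally gives [lod].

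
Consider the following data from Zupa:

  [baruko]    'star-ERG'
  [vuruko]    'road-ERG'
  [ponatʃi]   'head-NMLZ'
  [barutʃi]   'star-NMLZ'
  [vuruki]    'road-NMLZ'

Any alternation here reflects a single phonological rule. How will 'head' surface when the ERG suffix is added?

'star' shows [k] ~ [tʃ] at the end of the stem ([baruko] vs [barutʃi]).
If /k/ were underlying and a rule turned it into [tʃ] before the NMLZ suffix, 'road' would also alternate; but it has [k] in both [vuruko] and [vuruki].
So /tʃ/ is underlying, and a rule of depalatalization — palato-alveolar /tʃ/ becomes [k] when no front vowel follows — gives [k].
From [ponatʃi] the stem 'head' is /ponatʃ/; when no front vowel follows this yields [ponako].

[ponako]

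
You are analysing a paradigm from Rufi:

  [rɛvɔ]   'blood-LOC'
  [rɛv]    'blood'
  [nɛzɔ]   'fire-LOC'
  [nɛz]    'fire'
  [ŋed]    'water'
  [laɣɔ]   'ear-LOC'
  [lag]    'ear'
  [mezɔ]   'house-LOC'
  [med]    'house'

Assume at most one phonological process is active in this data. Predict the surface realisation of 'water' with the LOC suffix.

[ŋezɔ]

The stem for 'house' ends in [z] in [mezɔ] but [d] in [med].
The stem 'fire' ([nɛzɔ], [nɛz]) shows [z] unchanged in both environments, so [z] cannot be basic with [d] derived in isolation.
The underlying segment must be /d/; voiced stops become fricatives between vowels, yielding [z] there.
The one attested form of 'water', [ŋed], shows underlying /ŋed/. Applying the same rule between vowels gives [ŋezɔ].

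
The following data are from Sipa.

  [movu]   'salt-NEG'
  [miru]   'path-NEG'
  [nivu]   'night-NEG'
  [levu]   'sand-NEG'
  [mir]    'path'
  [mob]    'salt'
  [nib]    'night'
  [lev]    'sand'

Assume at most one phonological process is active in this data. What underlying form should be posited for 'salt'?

The root 'salt' surfaces as [movu] and [mob], with a stem-final [v] ~ [b] alternation.
If /v/ were underlying and a rule turned it into [b] in isolation, 'sand' would also alternate; but it has [v] in both [levu] and [lev].
The alternation reflects intervocalic spirantization: voiced stops become fricatives between vowels. /b/ is underlying.

/mob/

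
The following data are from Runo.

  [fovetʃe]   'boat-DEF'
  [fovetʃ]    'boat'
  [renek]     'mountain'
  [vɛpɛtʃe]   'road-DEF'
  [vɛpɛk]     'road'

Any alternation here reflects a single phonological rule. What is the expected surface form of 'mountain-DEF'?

The root 'road' surfaces as [vɛpɛtʃe] and [vɛpɛk], with a stem-final [tʃ] ~ [k] alternation.
If /tʃ/ were underlying and a rule turned it into [k] in isolation, 'boat' would also alternate; but it has [tʃ] in both [fovetʃe] and [fovetʃ].
The alternation reflects palatalization before a front vowel: /k/ becomes palato-alveolar [tʃ] before a front vowel. /k/ is underlying.
The one attested form of 'mountain', [renek], shows underlying /renek/. Applying the same rule before a front vowel gives [renetʃe].

[renetʃe]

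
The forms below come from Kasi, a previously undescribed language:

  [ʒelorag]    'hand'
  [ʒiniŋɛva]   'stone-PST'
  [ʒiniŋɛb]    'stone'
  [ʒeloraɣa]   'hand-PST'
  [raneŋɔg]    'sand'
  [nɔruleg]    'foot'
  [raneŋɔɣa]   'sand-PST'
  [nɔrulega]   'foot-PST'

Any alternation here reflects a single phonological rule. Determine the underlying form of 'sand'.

The stem for 'sand' ends in [ɣ] in [raneŋɔɣa] but [g] in [raneŋɔg].
But 'foot' keeps [g] in both environments ([nɔrulega], [nɔruleg]), so there is no rule changing /g/ to [ɣ] before the PST suffix.
The alternation reflects word-final hardening: voiced fricatives become stops word-finally. /ɣ/ is underlying.
So 'sand' = /raneŋɔɣ/.

/raneŋɔɣ/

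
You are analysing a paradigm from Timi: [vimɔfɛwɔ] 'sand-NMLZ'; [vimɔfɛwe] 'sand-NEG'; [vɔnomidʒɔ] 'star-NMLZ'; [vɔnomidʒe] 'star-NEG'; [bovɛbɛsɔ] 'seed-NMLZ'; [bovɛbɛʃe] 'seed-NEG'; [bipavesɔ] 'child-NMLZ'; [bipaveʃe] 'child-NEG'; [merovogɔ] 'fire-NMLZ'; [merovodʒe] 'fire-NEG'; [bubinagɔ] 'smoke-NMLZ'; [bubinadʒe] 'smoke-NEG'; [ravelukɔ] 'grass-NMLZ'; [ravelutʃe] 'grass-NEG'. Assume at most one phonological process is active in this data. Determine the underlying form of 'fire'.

/merovog/

The stem for 'fire' ends in [g] in [merovogɔ] but [dʒ] in [merovodʒe].
The stem 'star' ([vɔnomidʒɔ], [vɔnomidʒe]) shows [dʒ] unchanged in both environments, so [dʒ] cannot be basic with [g] derived before the NMLZ suffix.
Therefore /g/ is basic and [dʒ] is derived by palatalization before a front vowel (/k/, /g/ and /s/ become palato-alveolar [tʃ], [dʒ] and [ʃ] before a front vowel).
Hence 'fire' is /merovog/ underlyingly.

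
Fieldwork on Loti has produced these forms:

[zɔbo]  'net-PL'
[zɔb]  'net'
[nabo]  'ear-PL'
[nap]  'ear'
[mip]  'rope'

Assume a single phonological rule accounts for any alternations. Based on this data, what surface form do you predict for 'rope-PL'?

[mibo]

The stem for 'ear' ends in [b] in [nabo] but [p] in [nap].
Compare 'net', with invariant [b] in [zɔbo] and [zɔb]: an analysis with underlying /b/ and a rule producing [p] in isolation would wrongly predict alternation here too.
The alternation reflects intervocalic voicing: voiceless stops become voiced between vowels. /p/ is underlying.
The one attested form of 'rope', [mip], shows underlying /mip/. Applying the same rule between vowels gives [mibo].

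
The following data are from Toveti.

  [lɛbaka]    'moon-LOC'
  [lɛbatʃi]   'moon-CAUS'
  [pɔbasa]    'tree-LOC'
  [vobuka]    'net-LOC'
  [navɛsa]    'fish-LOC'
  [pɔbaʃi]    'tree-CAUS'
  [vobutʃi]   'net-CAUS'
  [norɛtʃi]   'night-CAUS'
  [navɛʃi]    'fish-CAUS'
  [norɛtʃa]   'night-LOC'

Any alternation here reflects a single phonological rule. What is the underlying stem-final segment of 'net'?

/k/

In [vobuka] and [vobutʃi] the final segment of 'net' alternates: [k] ~ [tʃ].
If /tʃ/ were underlying and a rule turned it into [k] before the LOC suffix, 'night' would also alternate; but it has [tʃ] in both [norɛtʃa] and [norɛtʃi].
The underlying segment must be /k/; /k/ and /s/ become palato-alveolar [tʃ] and [ʃ] before a front vowel, yielding [tʃ] there.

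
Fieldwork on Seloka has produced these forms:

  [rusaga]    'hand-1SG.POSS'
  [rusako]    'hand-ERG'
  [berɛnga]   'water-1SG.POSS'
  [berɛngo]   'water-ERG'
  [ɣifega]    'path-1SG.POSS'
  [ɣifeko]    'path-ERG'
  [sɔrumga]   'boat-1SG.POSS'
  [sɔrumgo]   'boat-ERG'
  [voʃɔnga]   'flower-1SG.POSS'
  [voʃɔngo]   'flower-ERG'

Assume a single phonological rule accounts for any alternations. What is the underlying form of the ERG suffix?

The ERG morpheme has two allomorphs, [-go] and [-ko].
By contrast the 1SG.POSS suffix keeps its initial [g] throughout — that segment must be underlying.
The ERG suffix is therefore /-ko/ underlyingly, with post-nasal voicing: voiceless stops become voiced after a nasal.

/-ko/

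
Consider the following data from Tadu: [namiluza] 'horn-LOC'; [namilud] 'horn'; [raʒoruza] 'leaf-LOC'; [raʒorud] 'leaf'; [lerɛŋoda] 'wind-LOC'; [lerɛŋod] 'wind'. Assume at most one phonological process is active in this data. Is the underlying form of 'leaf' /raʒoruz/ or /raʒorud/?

/raʒoruz/

'leaf' shows [z] ~ [d] at the end of the stem ([raʒoruza] vs [raʒorud]).
But 'wind' keeps [d] in both environments ([lerɛŋoda], [lerɛŋod]), so there is no rule changing /d/ to [z] before the LOC suffix.
The underlying segment must be /z/; voiced fricatives become stops word-finally, yielding [d] there.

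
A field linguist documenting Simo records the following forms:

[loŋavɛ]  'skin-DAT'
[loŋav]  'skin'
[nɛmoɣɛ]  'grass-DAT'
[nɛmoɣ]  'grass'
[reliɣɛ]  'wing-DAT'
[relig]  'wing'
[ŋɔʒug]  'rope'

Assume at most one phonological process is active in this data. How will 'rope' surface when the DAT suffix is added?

[ŋɔʒuɣɛ]

'wing' shows [ɣ] ~ [g] at the end of the stem ([reliɣɛ] vs [relig]).
If /ɣ/ were underlying and a rule turned it into [g] in isolation, 'grass' would also alternate; but it has [ɣ] in both [nɛmoɣɛ] and [nɛmoɣ].
The underlying segment must be /g/; voiced stops become fricatives between vowels, yielding [ɣ] there.
The one attested form of 'rope', [ŋɔʒug], shows underlying /ŋɔʒug/. Applying the same rule between vowels gives [ŋɔʒuɣɛ].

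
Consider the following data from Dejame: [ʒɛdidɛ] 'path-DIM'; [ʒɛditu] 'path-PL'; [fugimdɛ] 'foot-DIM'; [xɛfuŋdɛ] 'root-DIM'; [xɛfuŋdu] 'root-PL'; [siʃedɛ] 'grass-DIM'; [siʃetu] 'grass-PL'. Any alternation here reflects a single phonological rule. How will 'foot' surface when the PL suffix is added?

The PL suffix surfaces as [-du] and [-tu], depending on the final segment of the stem.
The DIM suffix, which begins with [d], is invariant after every stem; so [d] is not altered by any rule here.
The PL suffix is therefore /-tu/ underlyingly, with post-nasal voicing: voiceless stops become voiced after a nasal.
After 'foot', which ends in a nasal, the suffix surfaces as [-du], giving [fugimdu].

[fugimdu]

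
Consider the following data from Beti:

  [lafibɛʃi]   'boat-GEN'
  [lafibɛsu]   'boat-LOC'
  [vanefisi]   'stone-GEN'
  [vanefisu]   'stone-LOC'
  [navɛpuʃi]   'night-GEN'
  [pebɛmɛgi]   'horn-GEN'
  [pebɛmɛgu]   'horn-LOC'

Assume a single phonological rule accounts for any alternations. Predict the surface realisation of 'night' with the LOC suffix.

[navɛpusu]

'boat' shows [ʃ] ~ [s] at the end of the stem ([lafibɛʃi] vs [lafibɛsu]).
Compare 'stone', with invariant [s] in [vanefisi] and [vanefisu]: an analysis with underlying /s/ and a rule producing [ʃ] before the GEN suffix would wrongly predict alternation here too.
The underlying segment must be /ʃ/; palato-alveolar /ʃ/ becomes [s] when no front vowel follows, yielding [s] there.
The one attested form of 'night', [navɛpuʃi], shows underlying /navɛpuʃ/. Applying the same rule when no front vowel follows gives [navɛpusu].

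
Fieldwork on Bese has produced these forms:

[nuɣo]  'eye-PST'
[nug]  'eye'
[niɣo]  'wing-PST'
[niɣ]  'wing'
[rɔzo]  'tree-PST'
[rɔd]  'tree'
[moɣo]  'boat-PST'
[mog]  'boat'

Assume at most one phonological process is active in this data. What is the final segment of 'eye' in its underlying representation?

/g/

The stem for 'eye' ends in [ɣ] in [nuɣo] but [g] in [nug].
The stem 'wing' ([niɣo], [niɣ]) shows [ɣ] unchanged in both environments, so [ɣ] cannot be basic with [g] derived in isolation.
The alternation reflects intervocalic spirantization: voiced stops become fricatives between vowels. /g/ is underlying.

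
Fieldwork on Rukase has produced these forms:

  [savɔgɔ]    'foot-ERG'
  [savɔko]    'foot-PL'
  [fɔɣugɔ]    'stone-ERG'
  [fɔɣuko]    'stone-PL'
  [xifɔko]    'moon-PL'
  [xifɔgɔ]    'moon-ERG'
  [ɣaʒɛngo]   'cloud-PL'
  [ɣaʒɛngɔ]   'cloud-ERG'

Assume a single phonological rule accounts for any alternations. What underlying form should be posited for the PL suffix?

The PL morpheme has two allomorphs, [-go] and [-ko].
The ERG suffix, which begins with [g], is invariant after every stem; so [g] is not altered by any rule here.
So the underlying form is /-ko/, and voiceless stops become voiced after a nasal.

/-ko/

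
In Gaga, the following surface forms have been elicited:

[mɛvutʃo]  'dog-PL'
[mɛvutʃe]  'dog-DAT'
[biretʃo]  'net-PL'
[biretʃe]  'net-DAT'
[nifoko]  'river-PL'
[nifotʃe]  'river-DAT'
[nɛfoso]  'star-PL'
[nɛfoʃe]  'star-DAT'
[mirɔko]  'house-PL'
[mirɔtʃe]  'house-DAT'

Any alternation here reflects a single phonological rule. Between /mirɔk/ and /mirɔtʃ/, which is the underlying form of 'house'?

In [mirɔko] and [mirɔtʃe] the final segment of 'house' alternates: [k] ~ [tʃ].
But 'net' keeps [tʃ] in both environments ([biretʃo], [biretʃe]), so there is no rule changing /tʃ/ to [k] before the PL suffix.
The underlying segment must be /k/; /k/ and /s/ become palato-alveolar [tʃ] and [ʃ] before a front vowel, yielding [tʃ] there.

/mirɔk/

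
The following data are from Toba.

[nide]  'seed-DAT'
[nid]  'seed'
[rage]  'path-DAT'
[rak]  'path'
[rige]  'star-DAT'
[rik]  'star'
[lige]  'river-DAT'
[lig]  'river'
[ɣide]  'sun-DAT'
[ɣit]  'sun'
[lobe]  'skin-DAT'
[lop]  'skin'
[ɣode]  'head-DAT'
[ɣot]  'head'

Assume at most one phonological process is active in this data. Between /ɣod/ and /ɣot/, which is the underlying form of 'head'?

The root 'head' surfaces as [ɣode] and [ɣot], with a stem-final [d] ~ [t] alternation.
Compare 'seed', with invariant [d] in [nide] and [nid]: an analysis with underlying /d/ and a rule producing [t] in isolation would wrongly predict alternation here too.
The underlying segment must be /t/; voiceless stops become voiced between vowels, yielding [d] there.

/ɣot/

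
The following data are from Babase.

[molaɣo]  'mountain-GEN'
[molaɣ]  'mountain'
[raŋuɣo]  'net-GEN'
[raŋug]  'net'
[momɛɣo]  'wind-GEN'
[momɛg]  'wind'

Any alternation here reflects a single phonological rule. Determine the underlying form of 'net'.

The stem for 'net' ends in [ɣ] in [raŋuɣo] but [g] in [raŋug].
The stem 'mountain' ([molaɣo], [molaɣ]) shows [ɣ] unchanged in both environments, so [ɣ] cannot be basic with [g] derived in isolation.
So /g/ is underlying, and a rule of intervocalic spirantization — voiced stops become fricatives between vowels — gives [ɣ].

/raŋug/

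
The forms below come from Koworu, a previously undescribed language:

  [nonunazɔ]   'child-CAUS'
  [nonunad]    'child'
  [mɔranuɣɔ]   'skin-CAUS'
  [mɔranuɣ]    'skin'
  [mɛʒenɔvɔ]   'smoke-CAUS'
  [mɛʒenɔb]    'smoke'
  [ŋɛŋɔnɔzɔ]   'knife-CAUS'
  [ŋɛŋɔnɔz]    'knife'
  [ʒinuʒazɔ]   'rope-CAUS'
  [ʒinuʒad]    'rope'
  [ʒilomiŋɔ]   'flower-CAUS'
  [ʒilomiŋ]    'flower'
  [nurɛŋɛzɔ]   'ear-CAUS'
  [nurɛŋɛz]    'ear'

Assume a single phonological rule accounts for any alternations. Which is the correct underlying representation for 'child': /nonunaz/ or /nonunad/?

/nonunad/

'child' shows [z] ~ [d] at the end of the stem ([nonunazɔ] vs [nonunad]).
The stem 'knife' ([ŋɛŋɔnɔzɔ], [ŋɛŋɔnɔz]) shows [z] unchanged in both environments, so [z] cannot be basic with [d] derived in isolation.
So /d/ is underlying, and a rule of intervocalic spirantization — voiced stops become fricatives between vowels — gives [z].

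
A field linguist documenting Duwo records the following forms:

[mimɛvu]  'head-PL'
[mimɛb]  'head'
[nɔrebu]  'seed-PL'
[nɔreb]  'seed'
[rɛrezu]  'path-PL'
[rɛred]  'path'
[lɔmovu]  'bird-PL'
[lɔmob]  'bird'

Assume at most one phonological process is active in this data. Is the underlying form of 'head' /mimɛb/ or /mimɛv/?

'head' shows [v] ~ [b] at the end of the stem ([mimɛvu] vs [mimɛb]).
If /b/ were underlying and a rule turned it into [v] before the PL suffix, 'seed' would also alternate; but it has [b] in both [nɔrebu] and [nɔreb].
The underlying segment must be /v/; voiced fricatives become stops word-finally, yielding [b] there.

/mimɛv/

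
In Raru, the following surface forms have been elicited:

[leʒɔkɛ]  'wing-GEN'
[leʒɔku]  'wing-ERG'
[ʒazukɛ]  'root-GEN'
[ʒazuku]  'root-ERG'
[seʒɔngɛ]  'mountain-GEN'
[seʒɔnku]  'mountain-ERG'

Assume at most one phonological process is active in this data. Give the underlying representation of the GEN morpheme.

The GEN morpheme has two allomorphs, [-gɛ] and [-kɛ].
By contrast the ERG suffix keeps its initial [k] throughout — that segment must be underlying.
So the underlying form is /-gɛ/, and voiced stops become voiceless after a vowel.

/-gɛ/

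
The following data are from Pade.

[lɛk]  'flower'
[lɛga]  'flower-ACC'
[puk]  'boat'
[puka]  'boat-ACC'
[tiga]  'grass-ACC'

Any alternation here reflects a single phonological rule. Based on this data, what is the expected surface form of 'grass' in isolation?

[tik]

The stem for 'flower' ends in [k] in [lɛk] but [g] in [lɛga].
Compare 'boat', with invariant [k] in [puk] and [puka]: an analysis with underlying /k/ and a rule producing [g] before the ACC suffix would wrongly predict alternation here too.
So /g/ is underlying, and a rule of word-final obstruent devoicing — voiced obstruents become voiceless word-finally — gives [k].
From [tiga] the stem 'grass' is /tig/; word-finally this yields [tik].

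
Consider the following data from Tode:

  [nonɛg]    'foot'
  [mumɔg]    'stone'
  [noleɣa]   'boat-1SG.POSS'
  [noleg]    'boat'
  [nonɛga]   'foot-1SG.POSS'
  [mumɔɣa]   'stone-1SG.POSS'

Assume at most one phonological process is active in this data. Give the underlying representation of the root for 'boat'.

The stem for 'boat' ends in [g] in [noleg] but [ɣ] in [noleɣa].
But 'foot' keeps [g] in both environments ([nonɛg], [nonɛga]), so there is no rule changing /g/ to [ɣ] before the 1SG.POSS suffix.
The underlying segment must be /ɣ/; voiced fricatives become stops word-finally, yielding [g] there.

/noleɣ/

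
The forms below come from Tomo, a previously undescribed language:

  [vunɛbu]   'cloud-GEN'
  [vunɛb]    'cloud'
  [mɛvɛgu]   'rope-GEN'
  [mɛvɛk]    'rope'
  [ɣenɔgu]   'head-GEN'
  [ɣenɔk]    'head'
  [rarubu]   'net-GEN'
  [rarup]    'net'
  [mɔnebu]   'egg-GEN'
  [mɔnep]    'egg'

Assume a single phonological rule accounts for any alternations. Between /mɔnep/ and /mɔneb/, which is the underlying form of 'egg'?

/mɔnep/

The root 'egg' surfaces as [mɔnebu] and [mɔnep], with a stem-final [b] ~ [p] alternation.
If /b/ were underlying and a rule turned it into [p] in isolation, 'cloud' would also alternate; but it has [b] in both [vunɛbu] and [vunɛb].
The underlying segment must be /p/; voiceless stops become voiced between vowels, yielding [b] there.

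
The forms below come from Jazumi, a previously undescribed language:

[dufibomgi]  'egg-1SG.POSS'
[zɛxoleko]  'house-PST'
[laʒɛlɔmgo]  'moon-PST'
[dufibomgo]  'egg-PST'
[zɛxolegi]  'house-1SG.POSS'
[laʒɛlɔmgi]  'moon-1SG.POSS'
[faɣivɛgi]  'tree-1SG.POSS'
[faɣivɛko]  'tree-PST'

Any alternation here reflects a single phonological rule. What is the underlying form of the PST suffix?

The PST morpheme has two allomorphs, [-go] and [-ko].
The 1SG.POSS suffix, which begins with [g], is invariant after every stem; so [g] is not altered by any rule here.
So the underlying form is /-ko/, and voiceless stops become voiced after a nasal.

/-ko/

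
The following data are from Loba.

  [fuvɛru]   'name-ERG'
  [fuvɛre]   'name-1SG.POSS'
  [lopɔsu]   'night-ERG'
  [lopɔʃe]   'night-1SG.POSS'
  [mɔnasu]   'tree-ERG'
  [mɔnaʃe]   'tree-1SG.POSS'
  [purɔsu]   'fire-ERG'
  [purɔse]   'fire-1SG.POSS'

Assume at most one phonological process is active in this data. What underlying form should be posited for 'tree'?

The root 'tree' surfaces as [mɔnasu] and [mɔnaʃe], with a stem-final [s] ~ [ʃ] alternation.
But 'fire' keeps [s] in both environments ([purɔsu], [purɔse]), so there is no rule changing /s/ to [ʃ] before the 1SG.POSS suffix.
The underlying segment must be /ʃ/; palato-alveolar /ʃ/ becomes [s] when no front vowel follows, yielding [s] there.
So 'tree' = /mɔnaʃ/.

/mɔnaʃ/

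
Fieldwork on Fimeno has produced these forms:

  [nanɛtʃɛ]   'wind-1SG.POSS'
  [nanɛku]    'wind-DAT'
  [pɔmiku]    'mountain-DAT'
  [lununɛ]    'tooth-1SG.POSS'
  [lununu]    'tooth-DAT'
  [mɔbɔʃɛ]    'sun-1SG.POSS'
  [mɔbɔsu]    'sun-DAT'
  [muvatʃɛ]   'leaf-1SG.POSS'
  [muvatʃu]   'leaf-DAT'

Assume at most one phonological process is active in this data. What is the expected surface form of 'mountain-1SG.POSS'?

[pɔmitʃɛ]

In [nanɛtʃɛ] and [nanɛku] the final segment of 'wind' alternates: [tʃ] ~ [k].
The stem 'leaf' ([muvatʃɛ], [muvatʃu]) shows [tʃ] unchanged in both environments, so [tʃ] cannot be basic with [k] derived before the DAT suffix.
So /k/ is underlying, and a rule of palatalization before a front vowel — /k/ and /s/ become palato-alveolar [tʃ] and [ʃ] before a front vowel — gives [tʃ].
The one attested form of 'mountain', [pɔmiku], shows underlying /pɔmik/. Applying the same rule before a front vowel gives [pɔmitʃɛ].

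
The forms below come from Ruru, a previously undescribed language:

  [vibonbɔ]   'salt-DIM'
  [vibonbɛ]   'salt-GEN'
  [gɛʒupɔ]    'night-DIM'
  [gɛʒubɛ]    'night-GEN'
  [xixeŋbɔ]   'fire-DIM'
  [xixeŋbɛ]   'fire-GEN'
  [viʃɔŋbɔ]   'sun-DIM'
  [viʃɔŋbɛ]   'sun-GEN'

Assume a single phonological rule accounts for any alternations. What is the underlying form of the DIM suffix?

The DIM suffix surfaces as [-bɔ] and [-pɔ], depending on the final segment of the stem.
By contrast the GEN suffix keeps its initial [b] throughout — that segment must be underlying.
So the underlying form is /-pɔ/, and voiceless stops become voiced after a nasal.

/-pɔ/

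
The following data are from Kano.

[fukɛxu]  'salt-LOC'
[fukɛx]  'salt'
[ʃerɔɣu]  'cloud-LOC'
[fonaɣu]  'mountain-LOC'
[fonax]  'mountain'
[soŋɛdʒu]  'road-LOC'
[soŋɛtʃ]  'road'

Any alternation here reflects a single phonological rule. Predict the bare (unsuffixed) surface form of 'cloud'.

[ʃerɔx]

The stem for 'mountain' ends in [ɣ] in [fonaɣu] but [x] in [fonax].
Compare 'salt', with invariant [x] in [fukɛxu] and [fukɛx]: an analysis with underlying /x/ and a rule producing [ɣ] before the LOC suffix would wrongly predict alternation here too.
Therefore /ɣ/ is basic and [x] is derived by word-final obstruent devoicing (voiced obstruents become voiceless word-finally).
The one attested form of 'cloud', [ʃerɔɣu], shows underlying /ʃerɔɣ/. Applying the same rule word-finally gives [ʃerɔx].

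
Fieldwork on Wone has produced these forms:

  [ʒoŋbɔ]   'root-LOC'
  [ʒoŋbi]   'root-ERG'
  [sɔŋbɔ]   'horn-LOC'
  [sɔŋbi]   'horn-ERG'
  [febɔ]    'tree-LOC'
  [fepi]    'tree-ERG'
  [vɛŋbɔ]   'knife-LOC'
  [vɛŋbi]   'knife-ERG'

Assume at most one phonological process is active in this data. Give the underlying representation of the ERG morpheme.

The ERG morpheme has two allomorphs, [-bi] and [-pi].
The LOC suffix, which begins with [b], is invariant after every stem; so [b] is not altered by any rule here.
So the underlying form is /-pi/, and voiceless stops become voiced after a nasal.

/-pi/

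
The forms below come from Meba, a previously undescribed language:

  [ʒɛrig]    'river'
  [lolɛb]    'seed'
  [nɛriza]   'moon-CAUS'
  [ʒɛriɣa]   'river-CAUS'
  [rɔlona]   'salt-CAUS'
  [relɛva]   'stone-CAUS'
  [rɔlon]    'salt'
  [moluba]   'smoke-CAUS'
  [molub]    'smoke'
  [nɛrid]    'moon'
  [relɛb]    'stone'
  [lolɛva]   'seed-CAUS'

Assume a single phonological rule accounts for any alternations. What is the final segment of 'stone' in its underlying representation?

The root 'stone' surfaces as [relɛva] and [relɛb], with a stem-final [v] ~ [b] alternation.
Compare 'smoke', with invariant [b] in [moluba] and [molub]: an analysis with underlying /b/ and a rule producing [v] before the CAUS suffix would wrongly predict alternation here too.
The underlying segment must be /v/; voiced fricatives become stops word-finally, yielding [b] there.

/v/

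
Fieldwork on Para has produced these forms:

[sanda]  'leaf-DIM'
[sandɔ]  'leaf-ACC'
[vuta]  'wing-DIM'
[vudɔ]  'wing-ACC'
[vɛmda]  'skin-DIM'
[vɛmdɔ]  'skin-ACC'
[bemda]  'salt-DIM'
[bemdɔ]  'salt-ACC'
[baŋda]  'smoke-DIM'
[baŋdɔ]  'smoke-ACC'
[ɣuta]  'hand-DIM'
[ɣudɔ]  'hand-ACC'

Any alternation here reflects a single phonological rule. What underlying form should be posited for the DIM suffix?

/-ta/

The DIM suffix surfaces as [-da] and [-ta], depending on the final segment of the stem.
The ACC suffix, which begins with [d], is invariant after every stem; so [d] is not altered by any rule here.
The DIM suffix is therefore /-ta/ underlyingly, with post-nasal voicing: voiceless stops become voiced after a nasal.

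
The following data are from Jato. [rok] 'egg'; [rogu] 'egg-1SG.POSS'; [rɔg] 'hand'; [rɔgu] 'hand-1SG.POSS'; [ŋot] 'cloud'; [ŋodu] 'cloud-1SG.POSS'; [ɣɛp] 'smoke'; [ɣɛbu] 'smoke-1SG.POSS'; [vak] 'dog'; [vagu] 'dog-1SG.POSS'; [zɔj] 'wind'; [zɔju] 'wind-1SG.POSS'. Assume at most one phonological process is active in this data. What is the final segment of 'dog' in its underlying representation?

/k/

In [vak] and [vagu] the final segment of 'dog' alternates: [k] ~ [g].
If /g/ were underlying and a rule turned it into [k] in isolation, 'hand' would also alternate; but it has [g] in both [rɔg] and [rɔgu].
The underlying segment must be /k/; voiceless stops become voiced between vowels, yielding [g] there.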